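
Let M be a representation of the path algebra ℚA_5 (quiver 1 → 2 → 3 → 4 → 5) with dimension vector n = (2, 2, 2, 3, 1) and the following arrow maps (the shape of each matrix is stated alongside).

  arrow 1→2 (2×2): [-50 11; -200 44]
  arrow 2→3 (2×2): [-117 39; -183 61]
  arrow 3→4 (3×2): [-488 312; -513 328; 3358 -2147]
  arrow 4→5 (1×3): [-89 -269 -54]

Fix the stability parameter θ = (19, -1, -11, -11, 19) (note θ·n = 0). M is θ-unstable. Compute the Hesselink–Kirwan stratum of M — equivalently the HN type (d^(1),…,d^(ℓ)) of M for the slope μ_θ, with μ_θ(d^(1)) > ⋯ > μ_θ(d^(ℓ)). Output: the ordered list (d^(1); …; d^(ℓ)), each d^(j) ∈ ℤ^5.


Barcode: M ≅ I[1,1], I[1,5], I[2,2], I[3,4], I[4,4]. HN layers by μ_θ (3 steps, strictly decreasing):
  μ^(1)=19; μ^(2)=-1; μ^(3)=-11

((1, 0, 0, 0, 1); (1, 2, 1, 1, 0); (0, 0, 1, 2, 0))


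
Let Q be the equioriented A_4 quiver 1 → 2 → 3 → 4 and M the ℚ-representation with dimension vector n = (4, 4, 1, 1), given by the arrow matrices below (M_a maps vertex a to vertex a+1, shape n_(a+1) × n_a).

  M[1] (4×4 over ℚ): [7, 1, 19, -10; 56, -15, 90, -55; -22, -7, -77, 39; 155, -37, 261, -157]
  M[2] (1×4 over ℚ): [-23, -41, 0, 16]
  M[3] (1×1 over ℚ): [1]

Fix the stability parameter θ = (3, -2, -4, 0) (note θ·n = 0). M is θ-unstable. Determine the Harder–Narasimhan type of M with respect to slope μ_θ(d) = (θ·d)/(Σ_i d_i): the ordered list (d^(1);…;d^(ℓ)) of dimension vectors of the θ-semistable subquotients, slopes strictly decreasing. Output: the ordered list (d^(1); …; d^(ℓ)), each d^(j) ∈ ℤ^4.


Interval decomposition of M: I[1,2]^3, I[1,4].
HN type (ℓ=3): μ^(1)=1/2; μ^(2)=0; μ^(3)=-1

((3, 3, 0, 0); (0, 0, 0, 1); (1, 1, 1, 0))


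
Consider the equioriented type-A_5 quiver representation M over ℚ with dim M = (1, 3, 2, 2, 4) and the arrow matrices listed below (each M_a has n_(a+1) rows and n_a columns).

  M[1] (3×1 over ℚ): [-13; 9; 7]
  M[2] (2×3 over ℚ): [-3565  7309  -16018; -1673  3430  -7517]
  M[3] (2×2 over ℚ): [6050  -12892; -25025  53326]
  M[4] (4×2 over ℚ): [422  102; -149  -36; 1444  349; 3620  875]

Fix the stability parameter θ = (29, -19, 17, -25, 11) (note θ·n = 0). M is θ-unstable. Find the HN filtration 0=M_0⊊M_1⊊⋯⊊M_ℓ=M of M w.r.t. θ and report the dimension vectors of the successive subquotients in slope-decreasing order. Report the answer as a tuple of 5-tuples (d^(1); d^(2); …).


Via rank(M_{q-1}∘⋯∘M_p): M ≅ I[1,2], I[2,3], I[2,5], I[4,5], I[5,5]^2.
μ_θ-semistable layers: μ^(1)=17; μ^(2)=11; μ^(3)=5; μ^(4)=-4; μ^(5)=-19; μ^(6)=-25

((0, 0, 1, 0, 0); (0, 0, 0, 0, 4); (1, 1, 0, 0, 0); (0, 0, 1, 1, 0); (0, 2, 0, 0, 0); (0, 0, 0, 1, 0))


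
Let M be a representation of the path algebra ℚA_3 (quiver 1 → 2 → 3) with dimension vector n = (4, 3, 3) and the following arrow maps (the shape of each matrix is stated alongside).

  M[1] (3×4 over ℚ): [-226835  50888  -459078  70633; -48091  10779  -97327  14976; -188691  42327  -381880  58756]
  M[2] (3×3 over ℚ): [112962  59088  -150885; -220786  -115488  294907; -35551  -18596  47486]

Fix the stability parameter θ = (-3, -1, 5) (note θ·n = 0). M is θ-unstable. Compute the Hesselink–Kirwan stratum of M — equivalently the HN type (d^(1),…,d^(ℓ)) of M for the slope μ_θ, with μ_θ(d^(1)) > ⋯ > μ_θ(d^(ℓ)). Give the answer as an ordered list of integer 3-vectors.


Via rank(M_{q-1}∘⋯∘M_p): M ≅ I[1,1], I[1,2], I[1,3]^2, I[3,3].
μ_θ-semistable layers: μ^(1)=5; μ^(2)=-1; μ^(3)=-3

((0, 0, 3); (0, 3, 0); (4, 0, 0))


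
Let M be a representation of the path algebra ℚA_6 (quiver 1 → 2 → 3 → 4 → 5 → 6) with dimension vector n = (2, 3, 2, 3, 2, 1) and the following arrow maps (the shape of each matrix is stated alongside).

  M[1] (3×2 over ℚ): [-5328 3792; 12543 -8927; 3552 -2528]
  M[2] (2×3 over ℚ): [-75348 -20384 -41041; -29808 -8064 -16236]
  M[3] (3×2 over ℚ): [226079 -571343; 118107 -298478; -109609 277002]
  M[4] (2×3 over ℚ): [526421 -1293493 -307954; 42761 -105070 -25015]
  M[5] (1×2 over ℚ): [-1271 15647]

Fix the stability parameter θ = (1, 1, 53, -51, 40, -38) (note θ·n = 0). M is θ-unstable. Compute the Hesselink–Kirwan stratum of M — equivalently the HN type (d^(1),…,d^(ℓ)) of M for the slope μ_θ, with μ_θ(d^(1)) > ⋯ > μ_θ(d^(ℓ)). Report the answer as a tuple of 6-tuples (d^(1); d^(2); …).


Barcode: M ≅ I[1,1], I[1,2], I[2,2], I[2,6], I[3,5], I[4,4]. HN layers by μ_θ (3 steps, strictly decreasing):
  μ^(1)=40; μ^(2)=1; μ^(3)=-51

((0, 0, 0, 0, 1, 0); (2, 3, 2, 2, 1, 1); (0, 0, 0, 1, 0, 0))


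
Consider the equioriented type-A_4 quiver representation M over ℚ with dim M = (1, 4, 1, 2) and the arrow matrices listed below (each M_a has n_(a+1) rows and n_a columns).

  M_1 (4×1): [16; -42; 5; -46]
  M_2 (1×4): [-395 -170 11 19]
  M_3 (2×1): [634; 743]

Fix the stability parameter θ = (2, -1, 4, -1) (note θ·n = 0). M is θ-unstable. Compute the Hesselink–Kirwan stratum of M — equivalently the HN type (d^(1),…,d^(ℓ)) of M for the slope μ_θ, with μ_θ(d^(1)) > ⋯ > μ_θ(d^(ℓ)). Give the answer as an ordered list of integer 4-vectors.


Via rank(M_{q-1}∘⋯∘M_p): M ≅ I[1,4], I[2,2]^3, I[4,4].
μ_θ-semistable layers: μ^(1)=3/2; μ^(2)=1/2; μ^(3)=-1

((0, 0, 1, 1); (1, 1, 0, 0); (0, 3, 0, 1))


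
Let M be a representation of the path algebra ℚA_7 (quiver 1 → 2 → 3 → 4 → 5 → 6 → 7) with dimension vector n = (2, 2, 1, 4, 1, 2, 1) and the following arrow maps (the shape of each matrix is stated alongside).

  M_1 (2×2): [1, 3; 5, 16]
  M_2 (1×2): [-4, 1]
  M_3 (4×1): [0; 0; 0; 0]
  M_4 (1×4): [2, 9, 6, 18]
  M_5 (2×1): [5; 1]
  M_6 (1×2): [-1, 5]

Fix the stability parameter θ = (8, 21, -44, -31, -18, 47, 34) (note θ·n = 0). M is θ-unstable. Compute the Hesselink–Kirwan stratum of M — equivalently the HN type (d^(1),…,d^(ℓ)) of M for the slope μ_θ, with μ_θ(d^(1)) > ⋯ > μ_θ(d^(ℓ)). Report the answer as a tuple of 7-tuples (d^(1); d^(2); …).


Via rank(M_{q-1}∘⋯∘M_p): M ≅ I[1,2], I[1,3], I[4,4]^3, I[4,6], I[6,7].
μ_θ-semistable layers: μ^(1)=47; μ^(2)=81/2; μ^(3)=21; μ^(4)=8; μ^(5)=-5; μ^(6)=-18; μ^(7)=-31

((0, 0, 0, 0, 0, 1, 0); (0, 0, 0, 0, 0, 1, 1); (0, 1, 0, 0, 0, 0, 0); (1, 0, 0, 0, 0, 0, 0); (1, 1, 1, 0, 0, 0, 0); (0, 0, 0, 0, 1, 0, 0); (0, 0, 0, 4, 0, 0, 0))


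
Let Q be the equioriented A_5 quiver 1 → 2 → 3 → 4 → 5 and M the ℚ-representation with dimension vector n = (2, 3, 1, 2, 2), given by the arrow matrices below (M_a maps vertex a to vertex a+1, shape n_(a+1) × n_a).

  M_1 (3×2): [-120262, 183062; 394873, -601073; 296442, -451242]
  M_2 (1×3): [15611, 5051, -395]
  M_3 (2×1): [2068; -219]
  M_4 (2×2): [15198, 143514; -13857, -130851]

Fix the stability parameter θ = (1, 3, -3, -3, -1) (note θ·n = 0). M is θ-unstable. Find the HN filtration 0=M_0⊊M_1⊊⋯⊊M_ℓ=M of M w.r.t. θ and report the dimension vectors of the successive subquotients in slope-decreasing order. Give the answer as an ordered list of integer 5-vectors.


Barcode: M ≅ I[1,1], I[1,5], I[2,2]^2, I[4,4], I[5,5]. HN layers by μ_θ (5 steps, strictly decreasing):
  μ^(1)=3; μ^(2)=1; μ^(3)=-3/5; μ^(4)=-1; μ^(5)=-3

((0, 2, 0, 0, 0); (1, 0, 0, 0, 0); (1, 1, 1, 1, 1); (0, 0, 0, 0, 1); (0, 0, 0, 1, 0))


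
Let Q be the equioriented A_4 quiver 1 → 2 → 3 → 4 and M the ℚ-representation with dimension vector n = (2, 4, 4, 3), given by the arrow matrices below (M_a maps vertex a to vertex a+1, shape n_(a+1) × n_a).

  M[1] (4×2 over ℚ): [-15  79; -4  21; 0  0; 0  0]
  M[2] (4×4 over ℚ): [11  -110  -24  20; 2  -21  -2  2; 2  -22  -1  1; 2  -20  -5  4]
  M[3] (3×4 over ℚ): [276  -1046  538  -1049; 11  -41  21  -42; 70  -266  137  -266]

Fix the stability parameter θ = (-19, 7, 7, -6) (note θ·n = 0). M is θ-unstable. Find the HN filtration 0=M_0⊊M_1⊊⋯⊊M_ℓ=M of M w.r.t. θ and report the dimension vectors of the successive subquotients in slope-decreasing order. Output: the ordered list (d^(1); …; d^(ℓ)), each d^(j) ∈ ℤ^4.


Barcode: M ≅ I[1,4]^2, I[2,3], I[2,4]. HN layers by μ_θ (3 steps, strictly decreasing):
  μ^(1)=7; μ^(2)=8/3; μ^(3)=-19

((0, 1, 1, 0); (0, 3, 3, 3); (2, 0, 0, 0))


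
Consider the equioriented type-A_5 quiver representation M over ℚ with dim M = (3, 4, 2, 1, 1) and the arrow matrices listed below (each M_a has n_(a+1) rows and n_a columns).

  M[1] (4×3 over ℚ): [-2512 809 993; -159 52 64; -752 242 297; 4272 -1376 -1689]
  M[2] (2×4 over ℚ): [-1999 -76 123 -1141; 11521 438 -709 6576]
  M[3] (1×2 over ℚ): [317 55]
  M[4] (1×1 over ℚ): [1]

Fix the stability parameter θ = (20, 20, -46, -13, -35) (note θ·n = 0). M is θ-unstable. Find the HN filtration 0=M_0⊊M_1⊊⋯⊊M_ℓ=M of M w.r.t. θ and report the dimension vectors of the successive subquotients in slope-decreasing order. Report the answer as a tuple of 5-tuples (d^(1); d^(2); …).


Interval decomposition of M: I[1,2], I[1,3], I[1,5], I[2,2].
HN type (ℓ=3): μ^(1)=20; μ^(2)=-2; μ^(3)=-54/5

((1, 2, 0, 0, 0); (1, 1, 1, 0, 0); (1, 1, 1, 1, 1))


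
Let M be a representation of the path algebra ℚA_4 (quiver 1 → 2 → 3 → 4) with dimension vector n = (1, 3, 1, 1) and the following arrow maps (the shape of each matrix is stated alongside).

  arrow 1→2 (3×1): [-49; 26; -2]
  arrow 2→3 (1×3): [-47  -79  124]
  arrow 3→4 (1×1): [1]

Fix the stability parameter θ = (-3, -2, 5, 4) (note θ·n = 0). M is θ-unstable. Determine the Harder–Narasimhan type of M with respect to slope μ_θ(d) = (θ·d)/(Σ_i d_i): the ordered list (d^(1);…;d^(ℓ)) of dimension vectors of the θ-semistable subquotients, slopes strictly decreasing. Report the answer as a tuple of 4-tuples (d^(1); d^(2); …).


Barcode: M ≅ I[1,4], I[2,2]^2. HN layers by μ_θ (3 steps, strictly decreasing):
  μ^(1)=9/2; μ^(2)=-2; μ^(3)=-3

((0, 0, 1, 1); (0, 3, 0, 0); (1, 0, 0, 0))


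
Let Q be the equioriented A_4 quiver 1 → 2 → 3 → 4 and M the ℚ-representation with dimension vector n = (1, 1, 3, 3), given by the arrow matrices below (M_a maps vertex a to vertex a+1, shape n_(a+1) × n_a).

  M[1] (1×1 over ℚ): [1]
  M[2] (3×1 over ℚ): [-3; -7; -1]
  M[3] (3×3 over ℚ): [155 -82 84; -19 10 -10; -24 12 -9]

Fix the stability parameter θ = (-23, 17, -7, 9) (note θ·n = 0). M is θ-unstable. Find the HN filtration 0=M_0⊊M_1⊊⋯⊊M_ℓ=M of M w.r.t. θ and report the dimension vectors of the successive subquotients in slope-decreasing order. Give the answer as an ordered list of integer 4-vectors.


Interval decomposition of M: I[1,4], I[3,3], I[3,4], I[4,4].
HN type (ℓ=4): μ^(1)=9; μ^(2)=5; μ^(3)=-7; μ^(4)=-23

((0, 0, 0, 3); (0, 1, 1, 0); (0, 0, 2, 0); (1, 0, 0, 0))


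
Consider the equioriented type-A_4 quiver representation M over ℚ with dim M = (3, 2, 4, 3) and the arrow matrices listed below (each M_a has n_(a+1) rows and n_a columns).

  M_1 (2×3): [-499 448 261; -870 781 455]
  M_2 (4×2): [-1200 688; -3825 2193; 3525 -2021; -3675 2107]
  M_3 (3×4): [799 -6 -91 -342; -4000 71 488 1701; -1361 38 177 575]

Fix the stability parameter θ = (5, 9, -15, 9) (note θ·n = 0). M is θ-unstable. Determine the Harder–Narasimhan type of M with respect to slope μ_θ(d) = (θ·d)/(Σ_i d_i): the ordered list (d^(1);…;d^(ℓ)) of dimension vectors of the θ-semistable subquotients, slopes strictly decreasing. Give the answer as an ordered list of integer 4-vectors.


Interval decomposition of M: I[1,1], I[1,2], I[1,4], I[3,3], I[3,4]^2.
HN type (ℓ=4): μ^(1)=9; μ^(2)=5; μ^(3)=-1/3; μ^(4)=-15

((0, 1, 0, 3); (2, 0, 0, 0); (1, 1, 1, 0); (0, 0, 3, 0))


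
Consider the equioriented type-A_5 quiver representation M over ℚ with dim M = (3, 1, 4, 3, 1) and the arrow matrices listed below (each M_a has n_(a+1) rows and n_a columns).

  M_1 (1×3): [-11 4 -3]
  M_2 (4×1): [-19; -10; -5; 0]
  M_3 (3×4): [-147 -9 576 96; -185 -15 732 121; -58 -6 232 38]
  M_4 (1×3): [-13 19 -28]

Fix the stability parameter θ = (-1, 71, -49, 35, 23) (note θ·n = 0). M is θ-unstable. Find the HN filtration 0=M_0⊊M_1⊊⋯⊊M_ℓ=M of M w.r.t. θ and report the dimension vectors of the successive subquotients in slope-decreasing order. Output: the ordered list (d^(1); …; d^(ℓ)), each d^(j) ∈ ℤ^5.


Via rank(M_{q-1}∘⋯∘M_p): M ≅ I[1,1]^2, I[1,4], I[3,3]^2, I[3,5], I[4,4].
μ_θ-semistable layers: μ^(1)=35; μ^(2)=29; μ^(3)=11; μ^(4)=-1; μ^(5)=-49

((0, 0, 0, 2, 0); (0, 0, 0, 1, 1); (0, 1, 1, 0, 0); (3, 0, 0, 0, 0); (0, 0, 3, 0, 0))


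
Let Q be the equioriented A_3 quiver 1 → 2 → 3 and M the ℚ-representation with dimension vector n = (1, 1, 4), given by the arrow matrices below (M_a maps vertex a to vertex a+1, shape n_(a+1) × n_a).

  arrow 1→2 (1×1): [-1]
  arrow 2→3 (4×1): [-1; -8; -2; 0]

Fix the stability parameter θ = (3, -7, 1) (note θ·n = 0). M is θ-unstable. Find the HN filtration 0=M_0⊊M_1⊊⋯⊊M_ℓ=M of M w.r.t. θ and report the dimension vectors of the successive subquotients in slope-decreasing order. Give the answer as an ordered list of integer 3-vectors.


Via rank(M_{q-1}∘⋯∘M_p): M ≅ I[1,3], I[3,3]^3.
μ_θ-semistable layers: μ^(1)=1; μ^(2)=-2

((0, 0, 4); (1, 1, 0))


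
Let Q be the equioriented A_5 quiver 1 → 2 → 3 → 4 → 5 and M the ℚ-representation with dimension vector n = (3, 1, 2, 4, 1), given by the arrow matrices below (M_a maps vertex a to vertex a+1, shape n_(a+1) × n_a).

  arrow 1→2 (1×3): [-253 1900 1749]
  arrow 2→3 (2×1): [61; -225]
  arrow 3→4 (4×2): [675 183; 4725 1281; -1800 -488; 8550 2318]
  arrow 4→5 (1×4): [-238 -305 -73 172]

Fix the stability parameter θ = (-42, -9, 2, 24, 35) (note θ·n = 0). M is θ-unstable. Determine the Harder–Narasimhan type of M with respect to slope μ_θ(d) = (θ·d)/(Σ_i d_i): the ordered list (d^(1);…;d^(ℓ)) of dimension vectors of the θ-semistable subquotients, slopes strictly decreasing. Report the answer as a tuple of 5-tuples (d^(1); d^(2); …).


Interval decomposition of M: I[1,1]^2, I[1,3], I[3,5], I[4,4]^3.
HN type (ℓ=5): μ^(1)=35; μ^(2)=24; μ^(3)=2; μ^(4)=-9; μ^(5)=-42

((0, 0, 0, 0, 1); (0, 0, 0, 4, 0); (0, 0, 2, 0, 0); (0, 1, 0, 0, 0); (3, 0, 0, 0, 0))


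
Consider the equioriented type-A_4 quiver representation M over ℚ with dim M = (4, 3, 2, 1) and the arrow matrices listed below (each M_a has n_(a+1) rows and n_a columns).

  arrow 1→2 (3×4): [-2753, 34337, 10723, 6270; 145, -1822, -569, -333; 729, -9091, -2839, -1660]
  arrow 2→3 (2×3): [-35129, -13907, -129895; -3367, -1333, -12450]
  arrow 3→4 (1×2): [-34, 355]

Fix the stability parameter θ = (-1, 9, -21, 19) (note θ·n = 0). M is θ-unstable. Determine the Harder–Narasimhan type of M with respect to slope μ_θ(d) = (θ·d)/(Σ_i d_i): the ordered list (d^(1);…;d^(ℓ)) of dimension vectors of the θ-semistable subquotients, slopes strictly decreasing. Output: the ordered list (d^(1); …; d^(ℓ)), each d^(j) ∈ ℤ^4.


Barcode: M ≅ I[1,1]^2, I[1,3], I[1,4], I[2,2]. HN layers by μ_θ (4 steps, strictly decreasing):
  μ^(1)=19; μ^(2)=9; μ^(3)=-1; μ^(4)=-13/3

((0, 0, 0, 1); (0, 1, 0, 0); (2, 0, 0, 0); (2, 2, 2, 0))


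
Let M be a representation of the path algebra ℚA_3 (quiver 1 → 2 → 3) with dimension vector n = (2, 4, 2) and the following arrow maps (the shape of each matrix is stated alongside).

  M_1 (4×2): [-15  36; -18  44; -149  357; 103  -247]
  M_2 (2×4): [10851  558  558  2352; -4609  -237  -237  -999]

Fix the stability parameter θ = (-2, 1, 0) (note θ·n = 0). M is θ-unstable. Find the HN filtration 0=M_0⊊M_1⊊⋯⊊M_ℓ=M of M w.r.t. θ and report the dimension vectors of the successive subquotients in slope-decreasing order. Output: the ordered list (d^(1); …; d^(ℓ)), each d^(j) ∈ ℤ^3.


Barcode: M ≅ I[1,3]^2, I[2,2]^2. HN layers by μ_θ (3 steps, strictly decreasing):
  μ^(1)=1; μ^(2)=1/2; μ^(3)=-2

((0, 2, 0); (0, 2, 2); (2, 0, 0))


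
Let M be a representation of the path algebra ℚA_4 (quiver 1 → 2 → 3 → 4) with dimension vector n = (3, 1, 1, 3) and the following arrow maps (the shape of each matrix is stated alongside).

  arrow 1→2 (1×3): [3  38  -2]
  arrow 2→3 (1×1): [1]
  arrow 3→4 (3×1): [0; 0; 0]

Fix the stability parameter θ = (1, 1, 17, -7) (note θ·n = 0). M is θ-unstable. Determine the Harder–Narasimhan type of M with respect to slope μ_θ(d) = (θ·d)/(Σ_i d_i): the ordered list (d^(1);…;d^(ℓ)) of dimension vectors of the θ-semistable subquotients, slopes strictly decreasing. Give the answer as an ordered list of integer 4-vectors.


Interval decomposition of M: I[1,1]^2, I[1,3], I[4,4]^3.
HN type (ℓ=3): μ^(1)=17; μ^(2)=1; μ^(3)=-7

((0, 0, 1, 0); (3, 1, 0, 0); (0, 0, 0, 3))


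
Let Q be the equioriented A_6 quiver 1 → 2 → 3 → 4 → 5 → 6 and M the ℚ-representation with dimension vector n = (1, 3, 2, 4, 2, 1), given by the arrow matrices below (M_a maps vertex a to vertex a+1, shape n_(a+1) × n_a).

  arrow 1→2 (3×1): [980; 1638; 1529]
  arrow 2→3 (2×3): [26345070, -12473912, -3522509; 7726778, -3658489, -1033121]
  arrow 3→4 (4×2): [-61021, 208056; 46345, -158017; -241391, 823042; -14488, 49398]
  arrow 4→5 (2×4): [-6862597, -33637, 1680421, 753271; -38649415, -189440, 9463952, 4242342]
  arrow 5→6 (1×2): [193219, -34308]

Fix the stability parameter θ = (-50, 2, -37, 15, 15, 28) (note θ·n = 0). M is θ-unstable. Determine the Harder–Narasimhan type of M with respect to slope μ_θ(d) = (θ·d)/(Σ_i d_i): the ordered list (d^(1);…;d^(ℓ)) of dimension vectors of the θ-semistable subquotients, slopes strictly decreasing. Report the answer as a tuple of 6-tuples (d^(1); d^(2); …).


Interval decomposition of M: I[1,5], I[2,2], I[2,6], I[4,4]^2.
HN type (ℓ=5): μ^(1)=28; μ^(2)=15; μ^(3)=2; μ^(4)=-35/2; μ^(5)=-50

((0, 0, 0, 0, 0, 1); (0, 0, 0, 4, 2, 0); (0, 1, 0, 0, 0, 0); (0, 2, 2, 0, 0, 0); (1, 0, 0, 0, 0, 0))


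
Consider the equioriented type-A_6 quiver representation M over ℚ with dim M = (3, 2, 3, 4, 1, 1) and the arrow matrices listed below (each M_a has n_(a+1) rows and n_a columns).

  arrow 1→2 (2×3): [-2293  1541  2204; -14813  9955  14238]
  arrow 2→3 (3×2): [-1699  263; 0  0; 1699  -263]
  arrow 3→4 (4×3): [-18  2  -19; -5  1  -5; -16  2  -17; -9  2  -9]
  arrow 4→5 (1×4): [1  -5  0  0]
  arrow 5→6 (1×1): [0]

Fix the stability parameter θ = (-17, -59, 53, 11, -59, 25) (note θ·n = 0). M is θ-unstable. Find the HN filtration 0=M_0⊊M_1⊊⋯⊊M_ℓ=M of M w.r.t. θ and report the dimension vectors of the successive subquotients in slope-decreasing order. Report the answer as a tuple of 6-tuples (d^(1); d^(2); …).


Interval decomposition of M: I[1,1], I[1,2], I[1,5], I[3,4]^2, I[4,4], I[6,6].
HN type (ℓ=6): μ^(1)=32; μ^(2)=25; μ^(3)=11; μ^(4)=5/3; μ^(5)=-17; μ^(6)=-38

((0, 0, 2, 2, 0, 0); (0, 0, 0, 0, 0, 1); (0, 0, 0, 1, 0, 0); (0, 0, 1, 1, 1, 0); (1, 0, 0, 0, 0, 0); (2, 2, 0, 0, 0, 0))


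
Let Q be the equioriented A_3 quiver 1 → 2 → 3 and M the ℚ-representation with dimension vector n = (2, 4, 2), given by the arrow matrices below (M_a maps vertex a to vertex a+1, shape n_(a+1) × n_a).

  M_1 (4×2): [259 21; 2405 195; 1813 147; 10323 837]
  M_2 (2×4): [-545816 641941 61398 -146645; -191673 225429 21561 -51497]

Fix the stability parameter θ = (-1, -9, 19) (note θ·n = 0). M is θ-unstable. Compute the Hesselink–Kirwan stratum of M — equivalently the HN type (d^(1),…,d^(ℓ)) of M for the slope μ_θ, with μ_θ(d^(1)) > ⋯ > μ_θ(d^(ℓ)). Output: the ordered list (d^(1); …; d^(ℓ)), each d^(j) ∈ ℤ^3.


Barcode: M ≅ I[1,1], I[1,2], I[2,2], I[2,3]^2. HN layers by μ_θ (4 steps, strictly decreasing):
  μ^(1)=19; μ^(2)=-1; μ^(3)=-5; μ^(4)=-9

((0, 0, 2); (1, 0, 0); (1, 1, 0); (0, 3, 0))


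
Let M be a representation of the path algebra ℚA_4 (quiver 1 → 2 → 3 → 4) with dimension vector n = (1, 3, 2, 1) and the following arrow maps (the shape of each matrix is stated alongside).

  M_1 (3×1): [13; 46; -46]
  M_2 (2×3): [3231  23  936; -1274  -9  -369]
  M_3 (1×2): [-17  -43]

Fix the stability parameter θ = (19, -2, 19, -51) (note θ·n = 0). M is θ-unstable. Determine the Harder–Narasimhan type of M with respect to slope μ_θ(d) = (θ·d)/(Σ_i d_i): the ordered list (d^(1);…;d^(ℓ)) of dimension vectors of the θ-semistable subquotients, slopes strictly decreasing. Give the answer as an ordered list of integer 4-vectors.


Barcode: M ≅ I[1,4], I[2,2], I[2,3]. HN layers by μ_θ (3 steps, strictly decreasing):
  μ^(1)=19; μ^(2)=-2; μ^(3)=-15/4

((0, 0, 1, 0); (0, 2, 0, 0); (1, 1, 1, 1))


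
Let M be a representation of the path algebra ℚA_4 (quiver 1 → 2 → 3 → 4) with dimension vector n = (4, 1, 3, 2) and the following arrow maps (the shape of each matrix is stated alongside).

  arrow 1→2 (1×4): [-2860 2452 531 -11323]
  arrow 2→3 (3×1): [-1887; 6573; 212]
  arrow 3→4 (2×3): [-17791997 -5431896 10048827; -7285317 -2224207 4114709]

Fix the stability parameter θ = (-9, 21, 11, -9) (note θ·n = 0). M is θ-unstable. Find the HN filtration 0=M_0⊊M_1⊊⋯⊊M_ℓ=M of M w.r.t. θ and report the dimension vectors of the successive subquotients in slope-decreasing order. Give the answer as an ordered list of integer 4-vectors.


Via rank(M_{q-1}∘⋯∘M_p): M ≅ I[1,1]^3, I[1,4], I[3,3], I[3,4].
μ_θ-semistable layers: μ^(1)=11; μ^(2)=23/3; μ^(3)=1; μ^(4)=-9

((0, 0, 1, 0); (0, 1, 1, 1); (0, 0, 1, 1); (4, 0, 0, 0))


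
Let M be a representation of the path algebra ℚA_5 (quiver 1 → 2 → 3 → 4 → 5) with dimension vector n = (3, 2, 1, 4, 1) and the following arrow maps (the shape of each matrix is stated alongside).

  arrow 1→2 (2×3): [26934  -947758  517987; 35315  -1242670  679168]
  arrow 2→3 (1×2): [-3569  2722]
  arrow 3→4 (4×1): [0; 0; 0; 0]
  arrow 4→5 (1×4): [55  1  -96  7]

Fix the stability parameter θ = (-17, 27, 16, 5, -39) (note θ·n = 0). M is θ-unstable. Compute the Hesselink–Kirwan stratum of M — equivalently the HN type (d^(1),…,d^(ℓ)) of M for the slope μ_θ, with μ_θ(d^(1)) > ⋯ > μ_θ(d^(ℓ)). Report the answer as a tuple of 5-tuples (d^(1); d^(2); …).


Via rank(M_{q-1}∘⋯∘M_p): M ≅ I[1,1], I[1,2], I[1,3], I[4,4]^3, I[4,5].
μ_θ-semistable layers: μ^(1)=27; μ^(2)=43/2; μ^(3)=5; μ^(4)=-17

((0, 1, 0, 0, 0); (0, 1, 1, 0, 0); (0, 0, 0, 3, 0); (3, 0, 0, 1, 1))


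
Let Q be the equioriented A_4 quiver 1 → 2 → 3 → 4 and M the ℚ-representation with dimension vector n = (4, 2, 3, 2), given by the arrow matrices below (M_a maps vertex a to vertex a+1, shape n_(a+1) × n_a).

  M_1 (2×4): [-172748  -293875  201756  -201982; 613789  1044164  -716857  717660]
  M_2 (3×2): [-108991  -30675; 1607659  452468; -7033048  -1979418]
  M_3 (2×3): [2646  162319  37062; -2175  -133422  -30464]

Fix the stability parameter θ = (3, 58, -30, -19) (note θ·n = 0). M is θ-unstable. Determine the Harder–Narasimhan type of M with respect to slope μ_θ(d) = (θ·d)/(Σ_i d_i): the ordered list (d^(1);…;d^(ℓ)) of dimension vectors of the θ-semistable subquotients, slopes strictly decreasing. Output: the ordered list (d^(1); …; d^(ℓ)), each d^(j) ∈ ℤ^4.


Barcode: M ≅ I[1,1]^2, I[1,4]^2, I[3,3]. HN layers by μ_θ (2 steps, strictly decreasing):
  μ^(1)=3; μ^(2)=-30

((4, 2, 2, 2); (0, 0, 1, 0))


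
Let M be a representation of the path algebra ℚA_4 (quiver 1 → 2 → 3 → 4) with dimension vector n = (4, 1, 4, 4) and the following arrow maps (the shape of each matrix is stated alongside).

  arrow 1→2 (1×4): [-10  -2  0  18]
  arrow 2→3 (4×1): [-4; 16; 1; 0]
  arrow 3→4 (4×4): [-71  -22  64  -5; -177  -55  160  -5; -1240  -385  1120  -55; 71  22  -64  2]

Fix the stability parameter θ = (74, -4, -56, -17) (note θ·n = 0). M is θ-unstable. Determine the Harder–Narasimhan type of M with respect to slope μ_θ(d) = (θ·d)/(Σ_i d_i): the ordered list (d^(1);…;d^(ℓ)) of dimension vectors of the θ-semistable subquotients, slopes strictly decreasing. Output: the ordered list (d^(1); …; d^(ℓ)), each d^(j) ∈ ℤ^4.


Via rank(M_{q-1}∘⋯∘M_p): M ≅ I[1,1]^3, I[1,4], I[3,3], I[3,4]^2, I[4,4].
μ_θ-semistable layers: μ^(1)=74; μ^(2)=-3/4; μ^(3)=-17; μ^(4)=-56

((3, 0, 0, 0); (1, 1, 1, 1); (0, 0, 0, 3); (0, 0, 3, 0))


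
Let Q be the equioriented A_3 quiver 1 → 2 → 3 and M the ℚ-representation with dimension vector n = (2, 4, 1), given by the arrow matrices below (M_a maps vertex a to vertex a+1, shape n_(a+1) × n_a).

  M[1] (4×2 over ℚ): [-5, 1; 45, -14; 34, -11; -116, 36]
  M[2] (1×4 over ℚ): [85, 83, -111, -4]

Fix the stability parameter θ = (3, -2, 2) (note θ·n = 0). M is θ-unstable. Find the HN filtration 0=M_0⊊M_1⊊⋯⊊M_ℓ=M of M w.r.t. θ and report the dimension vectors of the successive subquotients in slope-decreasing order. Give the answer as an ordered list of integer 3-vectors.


Via rank(M_{q-1}∘⋯∘M_p): M ≅ I[1,2]^2, I[2,2], I[2,3].
μ_θ-semistable layers: μ^(1)=2; μ^(2)=1/2; μ^(3)=-2

((0, 0, 1); (2, 2, 0); (0, 2, 0))


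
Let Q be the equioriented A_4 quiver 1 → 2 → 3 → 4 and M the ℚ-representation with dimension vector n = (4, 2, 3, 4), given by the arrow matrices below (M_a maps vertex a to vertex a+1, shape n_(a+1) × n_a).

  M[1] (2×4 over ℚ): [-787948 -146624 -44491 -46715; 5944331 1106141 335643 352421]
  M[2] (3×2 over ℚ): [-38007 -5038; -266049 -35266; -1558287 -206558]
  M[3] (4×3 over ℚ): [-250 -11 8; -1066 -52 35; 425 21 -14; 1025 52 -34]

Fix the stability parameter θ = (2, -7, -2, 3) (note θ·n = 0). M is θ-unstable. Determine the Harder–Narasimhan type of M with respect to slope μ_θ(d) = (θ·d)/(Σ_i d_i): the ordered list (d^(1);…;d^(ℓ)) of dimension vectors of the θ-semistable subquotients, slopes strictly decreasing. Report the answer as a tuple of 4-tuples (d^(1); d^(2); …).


Via rank(M_{q-1}∘⋯∘M_p): M ≅ I[1,1]^2, I[1,2], I[1,4], I[3,4]^2, I[4,4].
μ_θ-semistable layers: μ^(1)=3; μ^(2)=2; μ^(3)=-2; μ^(4)=-5/2

((0, 0, 0, 4); (2, 0, 0, 0); (0, 0, 3, 0); (2, 2, 0, 0))


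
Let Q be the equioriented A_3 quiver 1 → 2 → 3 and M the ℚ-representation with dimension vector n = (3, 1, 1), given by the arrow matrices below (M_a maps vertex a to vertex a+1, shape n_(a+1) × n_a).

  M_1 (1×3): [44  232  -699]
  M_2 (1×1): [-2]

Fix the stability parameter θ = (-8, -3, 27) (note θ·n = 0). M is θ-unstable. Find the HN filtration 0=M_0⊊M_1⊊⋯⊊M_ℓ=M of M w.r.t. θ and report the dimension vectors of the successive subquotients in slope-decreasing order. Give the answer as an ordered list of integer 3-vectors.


Interval decomposition of M: I[1,1]^2, I[1,3].
HN type (ℓ=3): μ^(1)=27; μ^(2)=-3; μ^(3)=-8

((0, 0, 1); (0, 1, 0); (3, 0, 0))


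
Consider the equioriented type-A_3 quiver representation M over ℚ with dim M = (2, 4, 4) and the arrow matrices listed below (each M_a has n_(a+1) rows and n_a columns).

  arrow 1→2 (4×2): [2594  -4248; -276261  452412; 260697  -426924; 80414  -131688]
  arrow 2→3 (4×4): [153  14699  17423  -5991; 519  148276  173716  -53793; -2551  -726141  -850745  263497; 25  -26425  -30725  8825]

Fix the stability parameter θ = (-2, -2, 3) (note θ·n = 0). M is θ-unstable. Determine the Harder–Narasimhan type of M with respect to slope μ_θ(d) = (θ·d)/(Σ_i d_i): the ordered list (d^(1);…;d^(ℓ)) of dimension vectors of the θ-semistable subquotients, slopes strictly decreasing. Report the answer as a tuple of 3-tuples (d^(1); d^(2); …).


Via rank(M_{q-1}∘⋯∘M_p): M ≅ I[1,1], I[1,2], I[2,2], I[2,3]^2, I[3,3]^2.
μ_θ-semistable layers: μ^(1)=3; μ^(2)=-2

((0, 0, 4); (2, 4, 0))


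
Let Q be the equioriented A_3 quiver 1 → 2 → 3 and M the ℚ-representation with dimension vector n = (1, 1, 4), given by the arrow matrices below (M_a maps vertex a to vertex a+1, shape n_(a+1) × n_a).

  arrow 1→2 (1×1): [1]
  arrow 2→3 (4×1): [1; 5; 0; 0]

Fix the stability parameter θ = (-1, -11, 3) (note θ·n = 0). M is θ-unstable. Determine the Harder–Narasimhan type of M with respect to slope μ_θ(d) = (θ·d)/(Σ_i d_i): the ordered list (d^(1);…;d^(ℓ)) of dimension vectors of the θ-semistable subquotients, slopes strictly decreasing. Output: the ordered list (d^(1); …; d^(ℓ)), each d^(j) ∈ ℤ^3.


Barcode: M ≅ I[1,3], I[3,3]^3. HN layers by μ_θ (2 steps, strictly decreasing):
  μ^(1)=3; μ^(2)=-6

((0, 0, 4); (1, 1, 0))


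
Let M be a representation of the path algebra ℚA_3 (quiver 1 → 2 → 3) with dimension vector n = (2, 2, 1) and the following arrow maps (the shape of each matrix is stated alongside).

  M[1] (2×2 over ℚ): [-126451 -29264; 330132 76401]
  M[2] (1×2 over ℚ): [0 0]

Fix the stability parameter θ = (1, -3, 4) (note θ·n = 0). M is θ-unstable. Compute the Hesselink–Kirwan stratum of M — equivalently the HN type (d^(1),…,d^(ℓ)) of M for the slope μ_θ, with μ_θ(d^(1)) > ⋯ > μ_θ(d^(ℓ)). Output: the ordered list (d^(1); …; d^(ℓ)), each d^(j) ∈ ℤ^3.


Via rank(M_{q-1}∘⋯∘M_p): M ≅ I[1,2]^2, I[3,3].
μ_θ-semistable layers: μ^(1)=4; μ^(2)=-1

((0, 0, 1); (2, 2, 0))


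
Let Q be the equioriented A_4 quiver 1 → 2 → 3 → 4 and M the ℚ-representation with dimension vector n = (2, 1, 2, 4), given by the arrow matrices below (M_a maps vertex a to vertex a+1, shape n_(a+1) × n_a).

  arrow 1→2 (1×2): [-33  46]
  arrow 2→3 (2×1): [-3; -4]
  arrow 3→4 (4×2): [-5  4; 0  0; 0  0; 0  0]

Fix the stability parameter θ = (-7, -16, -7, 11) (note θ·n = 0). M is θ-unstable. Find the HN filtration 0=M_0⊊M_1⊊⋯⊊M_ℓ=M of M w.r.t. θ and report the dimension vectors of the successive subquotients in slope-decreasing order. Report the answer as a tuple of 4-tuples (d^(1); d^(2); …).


Interval decomposition of M: I[1,1], I[1,4], I[3,3], I[4,4]^3.
HN type (ℓ=3): μ^(1)=11; μ^(2)=-7; μ^(3)=-23/2

((0, 0, 0, 4); (1, 0, 2, 0); (1, 1, 0, 0))


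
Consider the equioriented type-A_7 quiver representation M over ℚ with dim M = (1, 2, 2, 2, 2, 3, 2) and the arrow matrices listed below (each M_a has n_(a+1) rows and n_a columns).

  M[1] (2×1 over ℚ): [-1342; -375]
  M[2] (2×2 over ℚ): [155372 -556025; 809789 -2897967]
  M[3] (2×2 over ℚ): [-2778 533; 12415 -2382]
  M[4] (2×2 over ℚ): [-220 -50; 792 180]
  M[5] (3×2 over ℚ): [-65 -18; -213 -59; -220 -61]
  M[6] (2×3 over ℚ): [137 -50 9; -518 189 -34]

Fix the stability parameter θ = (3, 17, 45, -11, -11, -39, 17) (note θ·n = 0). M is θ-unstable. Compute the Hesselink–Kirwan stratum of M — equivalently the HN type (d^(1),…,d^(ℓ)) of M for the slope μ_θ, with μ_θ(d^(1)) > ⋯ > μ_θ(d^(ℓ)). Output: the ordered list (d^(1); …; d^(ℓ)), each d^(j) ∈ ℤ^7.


Via rank(M_{q-1}∘⋯∘M_p): M ≅ I[1,7], I[2,4], I[5,6], I[6,7].
μ_θ-semistable layers: μ^(1)=17; μ^(2)=2/3; μ^(3)=-25; μ^(4)=-39

((0, 1, 1, 1, 0, 0, 2); (1, 1, 1, 1, 1, 1, 0); (0, 0, 0, 0, 1, 1, 0); (0, 0, 0, 0, 0, 1, 0))


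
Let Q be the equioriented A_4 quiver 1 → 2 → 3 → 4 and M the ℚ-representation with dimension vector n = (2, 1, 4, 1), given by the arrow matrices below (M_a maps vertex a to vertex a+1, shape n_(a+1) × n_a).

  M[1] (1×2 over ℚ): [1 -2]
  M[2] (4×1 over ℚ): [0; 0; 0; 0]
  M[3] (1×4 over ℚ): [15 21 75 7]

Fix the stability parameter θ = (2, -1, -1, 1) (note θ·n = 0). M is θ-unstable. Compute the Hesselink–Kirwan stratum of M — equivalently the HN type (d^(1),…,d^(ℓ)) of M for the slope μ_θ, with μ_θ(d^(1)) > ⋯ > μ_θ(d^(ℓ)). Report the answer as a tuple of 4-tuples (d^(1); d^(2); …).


Via rank(M_{q-1}∘⋯∘M_p): M ≅ I[1,1], I[1,2], I[3,3]^3, I[3,4].
μ_θ-semistable layers: μ^(1)=2; μ^(2)=1; μ^(3)=1/2; μ^(4)=-1

((1, 0, 0, 0); (0, 0, 0, 1); (1, 1, 0, 0); (0, 0, 4, 0))


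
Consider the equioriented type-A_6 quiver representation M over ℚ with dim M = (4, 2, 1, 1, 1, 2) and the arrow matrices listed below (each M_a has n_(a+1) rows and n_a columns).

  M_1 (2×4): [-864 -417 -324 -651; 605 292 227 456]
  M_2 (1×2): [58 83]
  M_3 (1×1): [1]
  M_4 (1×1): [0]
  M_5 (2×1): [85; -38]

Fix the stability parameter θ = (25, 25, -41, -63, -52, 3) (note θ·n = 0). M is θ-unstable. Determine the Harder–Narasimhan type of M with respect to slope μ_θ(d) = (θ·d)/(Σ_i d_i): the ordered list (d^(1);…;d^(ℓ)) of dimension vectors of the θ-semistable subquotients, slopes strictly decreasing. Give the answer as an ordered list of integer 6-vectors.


Interval decomposition of M: I[1,1]^2, I[1,2], I[1,4], I[5,6], I[6,6].
HN type (ℓ=4): μ^(1)=25; μ^(2)=3; μ^(3)=-27/2; μ^(4)=-52

((3, 1, 0, 0, 0, 0); (0, 0, 0, 0, 0, 2); (1, 1, 1, 1, 0, 0); (0, 0, 0, 0, 1, 0))


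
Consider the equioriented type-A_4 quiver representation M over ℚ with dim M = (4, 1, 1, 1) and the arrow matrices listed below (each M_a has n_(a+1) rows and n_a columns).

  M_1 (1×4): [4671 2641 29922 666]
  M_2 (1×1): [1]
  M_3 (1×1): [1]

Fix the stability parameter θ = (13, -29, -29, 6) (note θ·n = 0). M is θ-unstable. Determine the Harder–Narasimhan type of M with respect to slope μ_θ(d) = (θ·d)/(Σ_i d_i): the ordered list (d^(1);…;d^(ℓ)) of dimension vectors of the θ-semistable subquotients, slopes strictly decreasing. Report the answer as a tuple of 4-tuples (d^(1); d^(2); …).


Barcode: M ≅ I[1,1]^3, I[1,4]. HN layers by μ_θ (3 steps, strictly decreasing):
  μ^(1)=13; μ^(2)=6; μ^(3)=-15

((3, 0, 0, 0); (0, 0, 0, 1); (1, 1, 1, 0))


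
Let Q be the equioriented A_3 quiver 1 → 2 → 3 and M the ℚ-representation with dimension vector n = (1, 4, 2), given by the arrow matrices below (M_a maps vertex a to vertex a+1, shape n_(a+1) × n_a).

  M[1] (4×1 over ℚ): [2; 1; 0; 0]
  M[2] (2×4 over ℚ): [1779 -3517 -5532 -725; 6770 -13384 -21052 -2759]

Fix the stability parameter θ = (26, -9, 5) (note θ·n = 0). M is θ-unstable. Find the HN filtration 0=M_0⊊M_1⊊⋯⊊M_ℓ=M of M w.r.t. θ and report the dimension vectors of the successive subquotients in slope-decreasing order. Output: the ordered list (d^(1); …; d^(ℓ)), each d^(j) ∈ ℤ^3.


Interval decomposition of M: I[1,3], I[2,2]^2, I[2,3].
HN type (ℓ=3): μ^(1)=22/3; μ^(2)=5; μ^(3)=-9

((1, 1, 1); (0, 0, 1); (0, 3, 0))


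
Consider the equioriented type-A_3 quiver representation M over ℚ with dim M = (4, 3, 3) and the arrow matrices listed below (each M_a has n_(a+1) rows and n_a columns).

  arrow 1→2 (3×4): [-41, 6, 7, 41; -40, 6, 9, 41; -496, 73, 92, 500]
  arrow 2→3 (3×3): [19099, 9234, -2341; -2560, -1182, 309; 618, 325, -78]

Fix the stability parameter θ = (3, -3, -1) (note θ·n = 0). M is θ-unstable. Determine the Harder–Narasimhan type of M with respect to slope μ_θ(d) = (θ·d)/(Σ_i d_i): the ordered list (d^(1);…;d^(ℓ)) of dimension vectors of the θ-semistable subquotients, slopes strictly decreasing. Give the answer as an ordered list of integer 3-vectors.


Via rank(M_{q-1}∘⋯∘M_p): M ≅ I[1,1], I[1,3]^3.
μ_θ-semistable layers: μ^(1)=3; μ^(2)=-1/3

((1, 0, 0); (3, 3, 3))


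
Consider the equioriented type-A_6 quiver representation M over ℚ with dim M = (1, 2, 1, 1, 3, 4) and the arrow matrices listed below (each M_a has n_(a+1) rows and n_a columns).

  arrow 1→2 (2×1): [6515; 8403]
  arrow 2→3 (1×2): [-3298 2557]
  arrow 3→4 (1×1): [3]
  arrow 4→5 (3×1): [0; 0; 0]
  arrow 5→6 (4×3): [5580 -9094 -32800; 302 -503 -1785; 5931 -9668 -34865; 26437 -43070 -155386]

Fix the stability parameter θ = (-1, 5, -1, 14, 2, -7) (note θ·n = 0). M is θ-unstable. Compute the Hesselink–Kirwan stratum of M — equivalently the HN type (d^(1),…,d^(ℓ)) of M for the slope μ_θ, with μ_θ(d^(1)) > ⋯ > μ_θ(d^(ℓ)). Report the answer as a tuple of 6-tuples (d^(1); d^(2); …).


Via rank(M_{q-1}∘⋯∘M_p): M ≅ I[1,4], I[2,2], I[5,6]^3, I[6,6].
μ_θ-semistable layers: μ^(1)=14; μ^(2)=5; μ^(3)=2; μ^(4)=-1; μ^(5)=-5/2; μ^(6)=-7

((0, 0, 0, 1, 0, 0); (0, 1, 0, 0, 0, 0); (0, 1, 1, 0, 0, 0); (1, 0, 0, 0, 0, 0); (0, 0, 0, 0, 3, 3); (0, 0, 0, 0, 0, 1))


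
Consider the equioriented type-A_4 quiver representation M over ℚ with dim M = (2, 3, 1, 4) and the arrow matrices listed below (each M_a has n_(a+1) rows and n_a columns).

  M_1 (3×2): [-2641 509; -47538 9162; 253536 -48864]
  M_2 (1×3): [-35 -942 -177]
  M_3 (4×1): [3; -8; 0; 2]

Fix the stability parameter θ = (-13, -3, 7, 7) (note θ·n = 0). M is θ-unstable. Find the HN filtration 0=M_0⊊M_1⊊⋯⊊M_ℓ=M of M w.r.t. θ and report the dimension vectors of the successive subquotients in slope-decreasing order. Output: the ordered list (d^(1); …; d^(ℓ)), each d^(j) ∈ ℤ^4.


Interval decomposition of M: I[1,1], I[1,4], I[2,2]^2, I[4,4]^3.
HN type (ℓ=3): μ^(1)=7; μ^(2)=-3; μ^(3)=-13

((0, 0, 1, 4); (0, 3, 0, 0); (2, 0, 0, 0))


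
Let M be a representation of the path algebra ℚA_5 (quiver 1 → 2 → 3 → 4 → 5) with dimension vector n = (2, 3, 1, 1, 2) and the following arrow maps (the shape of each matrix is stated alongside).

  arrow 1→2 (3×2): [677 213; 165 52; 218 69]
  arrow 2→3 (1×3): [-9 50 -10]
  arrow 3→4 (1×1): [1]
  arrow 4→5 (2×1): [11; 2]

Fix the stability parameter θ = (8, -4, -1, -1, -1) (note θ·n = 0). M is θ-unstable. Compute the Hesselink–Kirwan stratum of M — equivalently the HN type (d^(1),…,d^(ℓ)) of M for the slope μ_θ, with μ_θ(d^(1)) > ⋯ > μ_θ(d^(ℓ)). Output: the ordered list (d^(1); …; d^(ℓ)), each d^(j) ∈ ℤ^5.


Barcode: M ≅ I[1,2], I[1,5], I[2,2], I[5,5]. HN layers by μ_θ (4 steps, strictly decreasing):
  μ^(1)=2; μ^(2)=1/5; μ^(3)=-1; μ^(4)=-4

((1, 1, 0, 0, 0); (1, 1, 1, 1, 1); (0, 0, 0, 0, 1); (0, 1, 0, 0, 0))


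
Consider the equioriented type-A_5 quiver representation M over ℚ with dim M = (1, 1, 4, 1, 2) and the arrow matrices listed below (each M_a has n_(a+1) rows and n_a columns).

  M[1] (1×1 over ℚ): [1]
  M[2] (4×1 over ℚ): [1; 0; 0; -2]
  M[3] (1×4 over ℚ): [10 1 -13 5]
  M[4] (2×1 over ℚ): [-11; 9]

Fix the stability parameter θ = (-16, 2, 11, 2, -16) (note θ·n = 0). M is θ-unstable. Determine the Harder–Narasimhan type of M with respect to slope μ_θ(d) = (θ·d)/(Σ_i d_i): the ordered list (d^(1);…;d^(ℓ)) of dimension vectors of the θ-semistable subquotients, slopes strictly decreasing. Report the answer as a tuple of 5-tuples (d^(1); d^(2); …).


Interval decomposition of M: I[1,3], I[3,3]^2, I[3,5], I[5,5].
HN type (ℓ=4): μ^(1)=11; μ^(2)=2; μ^(3)=-1; μ^(4)=-16

((0, 0, 3, 0, 0); (0, 1, 0, 0, 0); (0, 0, 1, 1, 1); (1, 0, 0, 0, 1))


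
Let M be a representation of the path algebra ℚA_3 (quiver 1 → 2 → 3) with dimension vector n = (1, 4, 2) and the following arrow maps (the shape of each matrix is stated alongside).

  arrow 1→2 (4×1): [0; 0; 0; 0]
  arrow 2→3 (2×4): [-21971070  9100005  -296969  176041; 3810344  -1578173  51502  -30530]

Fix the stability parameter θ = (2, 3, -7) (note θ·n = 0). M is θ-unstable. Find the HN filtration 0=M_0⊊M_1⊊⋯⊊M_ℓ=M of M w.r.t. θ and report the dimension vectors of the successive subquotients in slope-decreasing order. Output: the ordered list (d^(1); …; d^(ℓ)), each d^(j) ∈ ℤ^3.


Barcode: M ≅ I[1,1], I[2,2]^2, I[2,3]^2. HN layers by μ_θ (3 steps, strictly decreasing):
  μ^(1)=3; μ^(2)=2; μ^(3)=-2

((0, 2, 0); (1, 0, 0); (0, 2, 2))


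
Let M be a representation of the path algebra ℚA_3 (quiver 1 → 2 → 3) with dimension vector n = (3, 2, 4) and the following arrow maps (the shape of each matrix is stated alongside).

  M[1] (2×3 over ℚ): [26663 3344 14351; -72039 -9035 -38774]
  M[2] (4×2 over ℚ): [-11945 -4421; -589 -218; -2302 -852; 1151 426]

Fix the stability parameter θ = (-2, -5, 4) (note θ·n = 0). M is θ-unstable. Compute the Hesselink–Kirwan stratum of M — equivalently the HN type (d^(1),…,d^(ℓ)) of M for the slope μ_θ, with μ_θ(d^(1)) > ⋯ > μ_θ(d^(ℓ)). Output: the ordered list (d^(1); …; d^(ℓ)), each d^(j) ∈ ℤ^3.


Interval decomposition of M: I[1,1], I[1,3]^2, I[3,3]^2.
HN type (ℓ=3): μ^(1)=4; μ^(2)=-2; μ^(3)=-7/2

((0, 0, 4); (1, 0, 0); (2, 2, 0))
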